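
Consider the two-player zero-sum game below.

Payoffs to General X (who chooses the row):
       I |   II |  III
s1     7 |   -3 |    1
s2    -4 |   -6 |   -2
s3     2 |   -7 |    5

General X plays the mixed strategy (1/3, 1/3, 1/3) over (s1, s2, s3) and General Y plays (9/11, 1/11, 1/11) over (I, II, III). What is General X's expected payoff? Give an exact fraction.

1

Against (9/11, 1/11, 1/11), each row's expected payoff is s1: 61/11; s2: -4; s3: 16/11.
Taking the (1/3, 1/3, 1/3)-weighted average: (1/3)·(61/11) + (1/3)·(-4) + (1/3)·(16/11) = 1.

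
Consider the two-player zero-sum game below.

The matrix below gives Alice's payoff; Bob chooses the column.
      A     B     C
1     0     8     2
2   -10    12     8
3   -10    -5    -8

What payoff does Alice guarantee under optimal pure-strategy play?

0

Row minima: 0, -10, -10 → Alice's maximin is 0.
Column maxima: 0, 12, 8 → Bob's minimax is 0.
They coincide at (1, A), so the value is 0.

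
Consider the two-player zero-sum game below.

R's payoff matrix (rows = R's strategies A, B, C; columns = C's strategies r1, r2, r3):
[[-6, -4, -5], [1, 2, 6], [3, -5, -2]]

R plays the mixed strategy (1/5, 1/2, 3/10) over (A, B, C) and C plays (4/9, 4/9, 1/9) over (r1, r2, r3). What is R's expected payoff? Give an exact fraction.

-1/3

Against (4/9, 4/9, 1/9), each row's expected payoff is A: -5; B: 2; C: -10/9.
Taking the (1/5, 1/2, 3/10)-weighted average: (1/5)·(-5) + (1/2)·(2) + (3/10)·(-10/9) = -1/3.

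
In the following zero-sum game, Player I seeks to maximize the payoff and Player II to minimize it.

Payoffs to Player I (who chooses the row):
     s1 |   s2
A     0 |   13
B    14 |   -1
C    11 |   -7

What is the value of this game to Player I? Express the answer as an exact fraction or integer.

13/2

Row C is strictly dominated by row B, so Player I never plays it.
The remaining 2×2 game on (A, B) × (s1, s2) has no saddle point. Let Player I play A with probability p; indifference gives 14(1−p) = 13p − (1−p), so p = 15/28.
Similarly Player II's optimal q on s1 is 1/2, and the value is 0·(1/2) + (13)·(1/2) = 13/2.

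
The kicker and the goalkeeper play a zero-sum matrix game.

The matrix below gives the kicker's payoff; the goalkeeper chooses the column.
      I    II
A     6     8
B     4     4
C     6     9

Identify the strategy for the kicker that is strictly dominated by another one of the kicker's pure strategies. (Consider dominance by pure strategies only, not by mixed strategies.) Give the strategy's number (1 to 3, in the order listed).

2

Compare B with A: 6 > 4, 8 > 4.
So A strictly dominates B for the kicker; B is strictly dominated.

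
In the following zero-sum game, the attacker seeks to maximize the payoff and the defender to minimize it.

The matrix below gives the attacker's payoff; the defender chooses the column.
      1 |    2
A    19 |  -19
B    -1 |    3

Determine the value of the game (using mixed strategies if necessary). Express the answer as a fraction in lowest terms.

19/21

Row minima are -19 and -1, so the attacker's maximin is -1; column maxima are 19 and 3, so the defender's minimax is 3. These differ, so the equilibrium is in mixed strategies.
Let the attacker play A with probability p. The defender is indifferent when 19p − (1−p) = −19p + 3(1−p), giving p = 2/21.
Let the defender play 1 with probability q. The attacker is indifferent when 19q − 19(1−q) = −q + 3(1−q), giving q = 11/21.
The value is 19·(11/21) + (-19)·(10/21) = 19/21.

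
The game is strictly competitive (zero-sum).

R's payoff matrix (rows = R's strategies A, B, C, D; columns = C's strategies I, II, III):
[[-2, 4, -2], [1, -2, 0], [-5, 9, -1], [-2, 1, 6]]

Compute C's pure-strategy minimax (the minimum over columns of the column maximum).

The worst case (largest entry) in each column is I: 1, II: 9, III: 6.
The best (smallest) of these is 1.

1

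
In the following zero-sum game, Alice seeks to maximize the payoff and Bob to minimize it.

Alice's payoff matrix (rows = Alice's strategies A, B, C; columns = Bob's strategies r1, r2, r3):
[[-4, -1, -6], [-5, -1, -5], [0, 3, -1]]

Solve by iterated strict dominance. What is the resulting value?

Column r2 is strictly dominated by r1 for Bob (-4<-1, -5<-1, 0<3); eliminate r2.
Row B is strictly dominated by row C (0>-5, -1>-5); eliminate B.
Column r1 is strictly dominated by r3 for Bob (-6<-4, -1<0); eliminate r1.
Row A is strictly dominated by row C (-1>-6); eliminate A.
Only (C, r3) remains, with payoff -1.

-1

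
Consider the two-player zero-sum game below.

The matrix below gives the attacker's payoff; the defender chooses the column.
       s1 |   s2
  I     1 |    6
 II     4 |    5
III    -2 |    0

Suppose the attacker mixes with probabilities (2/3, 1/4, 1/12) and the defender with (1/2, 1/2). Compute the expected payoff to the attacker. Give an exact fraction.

Against (1/2, 1/2), each row's expected payoff is I: 7/2; II: 9/2; III: -1.
Taking the (2/3, 1/4, 1/12)-weighted average: (2/3)·(7/2) + (1/4)·(9/2) + (1/12)·(-1) = 27/8.

27/8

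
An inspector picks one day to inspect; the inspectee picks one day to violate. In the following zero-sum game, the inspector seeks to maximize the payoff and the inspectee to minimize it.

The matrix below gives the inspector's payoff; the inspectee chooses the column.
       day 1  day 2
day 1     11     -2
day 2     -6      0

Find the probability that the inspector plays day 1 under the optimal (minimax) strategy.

Row minima are -2 and -6, so the inspector's maximin is -2; column maxima are 11 and 0, so the inspectee's minimax is 0. These differ, so the equilibrium is in mixed strategies.
Let the inspector play day 1 with probability p. The inspectee is indifferent when 11p − 6(1−p) = −2p, giving p = 6/19.

6/19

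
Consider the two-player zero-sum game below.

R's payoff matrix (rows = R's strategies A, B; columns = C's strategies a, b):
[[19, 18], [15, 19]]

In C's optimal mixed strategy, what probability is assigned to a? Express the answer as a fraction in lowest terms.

1/5

Row minima are 18 and 15, so R's maximin is 18; column maxima are 19 and 19, so C's minimax is 19. These differ, so the equilibrium is in mixed strategies.
Let C play a with probability q. R is indifferent when 19q + 18(1−q) = 15q + 19(1−q), giving q = 1/5.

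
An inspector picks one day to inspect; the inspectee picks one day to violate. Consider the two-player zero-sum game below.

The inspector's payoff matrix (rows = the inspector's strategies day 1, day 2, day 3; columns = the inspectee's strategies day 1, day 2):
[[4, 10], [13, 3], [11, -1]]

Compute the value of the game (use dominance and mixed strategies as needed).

59/8

Row day 3 is strictly dominated by row day 2, so the inspector never plays it.
The remaining 2×2 game on (day 1, day 2) × (day 1, day 2) has no saddle point. Let the inspector play day 1 with probability p; indifference gives 4p + 13(1−p) = 10p + 3(1−p), so p = 5/8.
Similarly the inspectee's optimal q on day 1 is 7/16, and the value is 4·(7/16) + (10)·(9/16) = 59/8.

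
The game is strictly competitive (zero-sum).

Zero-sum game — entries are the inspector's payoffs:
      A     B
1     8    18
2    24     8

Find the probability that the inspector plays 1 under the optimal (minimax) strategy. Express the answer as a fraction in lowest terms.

8/13

Row minima are 8 and 8, so the inspector's maximin is 8; column maxima are 24 and 18, so the inspectee's minimax is 18. These differ, so the equilibrium is in mixed strategies.
Let the inspector play 1 with probability p. The inspectee is indifferent when 8p + 24(1−p) = 18p + 8(1−p), giving p = 8/13.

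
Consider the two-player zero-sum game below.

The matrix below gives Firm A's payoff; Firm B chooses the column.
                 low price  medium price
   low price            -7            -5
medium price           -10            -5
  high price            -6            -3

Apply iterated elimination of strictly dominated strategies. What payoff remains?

-6

Row low price is strictly dominated by row high price (-6>-7, -3>-5); eliminate low price.
Row medium price is strictly dominated by row high price (-6>-10, -3>-5); eliminate medium price.
Column medium price is strictly dominated by low price for Firm B (-6<-3); eliminate medium price.
Only (high price, low price) remains, with payoff -6.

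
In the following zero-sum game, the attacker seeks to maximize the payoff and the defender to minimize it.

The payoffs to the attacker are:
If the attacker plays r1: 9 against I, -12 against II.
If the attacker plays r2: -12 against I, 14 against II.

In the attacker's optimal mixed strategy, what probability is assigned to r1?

Row minima are -12 and -12, so the attacker's maximin is -12; column maxima are 9 and 14, so the defender's minimax is 9. These differ, so the equilibrium is in mixed strategies.
Let the attacker play r1 with probability p. The defender is indifferent when 9p − 12(1−p) = −12p + 14(1−p), giving p = 26/47.

26/47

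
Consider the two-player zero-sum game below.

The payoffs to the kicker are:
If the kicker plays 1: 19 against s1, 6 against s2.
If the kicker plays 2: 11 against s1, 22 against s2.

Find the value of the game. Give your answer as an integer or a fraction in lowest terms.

Row minima are 6 and 11, so the kicker's maximin is 11; column maxima are 19 and 22, so the goalkeeper's minimax is 19. These differ, so the equilibrium is in mixed strategies.
Let the kicker play 1 with probability p. The goalkeeper is indifferent when 19p + 11(1−p) = 6p + 22(1−p), giving p = 11/24.
Let the goalkeeper play s1 with probability q. The kicker is indifferent when 19q + 6(1−q) = 11q + 22(1−q), giving q = 2/3.
The value is 19·(2/3) + (6)·(1/3) = 44/3.

44/3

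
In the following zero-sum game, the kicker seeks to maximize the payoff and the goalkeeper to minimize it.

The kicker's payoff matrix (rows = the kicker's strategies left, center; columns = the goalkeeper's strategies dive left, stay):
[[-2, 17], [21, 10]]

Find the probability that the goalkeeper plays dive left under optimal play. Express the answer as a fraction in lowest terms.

Row minima are -2 and 10, so the kicker's maximin is 10; column maxima are 21 and 17, so the goalkeeper's minimax is 17. These differ, so the equilibrium is in mixed strategies.
Let the goalkeeper play dive left with probability q. The kicker is indifferent when −2q + 17(1−q) = 21q + 10(1−q), giving q = 7/30.

7/30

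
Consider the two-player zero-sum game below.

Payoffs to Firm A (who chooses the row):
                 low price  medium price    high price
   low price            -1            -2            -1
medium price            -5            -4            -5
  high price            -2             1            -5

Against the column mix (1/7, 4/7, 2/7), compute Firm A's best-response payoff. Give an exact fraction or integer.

-8/7

low price: (-1)·(1/7) + (-2)·(4/7) + (-1)·(2/7) = -11/7.
medium price: (-5)·(1/7) + (-4)·(4/7) + (-5)·(2/7) = -31/7.
high price: (-2)·(1/7) + (1)·(4/7) + (-5)·(2/7) = -8/7.
The best pure response is high price with expected payoff -8/7.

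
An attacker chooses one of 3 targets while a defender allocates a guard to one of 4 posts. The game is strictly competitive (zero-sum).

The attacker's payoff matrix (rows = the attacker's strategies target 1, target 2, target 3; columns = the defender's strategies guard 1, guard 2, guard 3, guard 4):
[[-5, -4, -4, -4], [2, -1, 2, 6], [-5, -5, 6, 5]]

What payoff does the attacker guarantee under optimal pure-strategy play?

-1

Row minima: -5, -1, -5 → the attacker's maximin is -1.
Column maxima: 2, -1, 6, 6 → the defender's minimax is -1.
They coincide at (target 2, guard 2), so the value is -1.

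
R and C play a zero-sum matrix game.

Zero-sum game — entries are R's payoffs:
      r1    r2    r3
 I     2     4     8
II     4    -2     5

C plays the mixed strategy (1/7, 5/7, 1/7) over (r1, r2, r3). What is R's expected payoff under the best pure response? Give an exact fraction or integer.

I: (2)·(1/7) + (4)·(5/7) + (8)·(1/7) = 30/7.
II: (4)·(1/7) + (-2)·(5/7) + (5)·(1/7) = -1/7.
The best pure response is I with expected payoff 30/7.

30/7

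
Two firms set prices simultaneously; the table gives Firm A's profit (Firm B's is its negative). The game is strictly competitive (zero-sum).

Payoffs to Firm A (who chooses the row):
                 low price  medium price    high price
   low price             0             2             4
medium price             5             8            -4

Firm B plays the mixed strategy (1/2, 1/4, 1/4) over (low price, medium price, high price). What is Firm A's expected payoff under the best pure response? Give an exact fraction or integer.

low price: (0)·(1/2) + (2)·(1/4) + (4)·(1/4) = 3/2.
medium price: (5)·(1/2) + (8)·(1/4) + (-4)·(1/4) = 7/2.
The best pure response is medium price with expected payoff 7/2.

7/2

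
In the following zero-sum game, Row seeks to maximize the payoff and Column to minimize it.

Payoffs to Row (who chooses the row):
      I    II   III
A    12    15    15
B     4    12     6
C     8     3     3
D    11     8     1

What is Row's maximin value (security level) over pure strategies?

The worst-case payoff for each row is A: 12, B: 4, C: 3, D: 1.
The best of these is 12.

12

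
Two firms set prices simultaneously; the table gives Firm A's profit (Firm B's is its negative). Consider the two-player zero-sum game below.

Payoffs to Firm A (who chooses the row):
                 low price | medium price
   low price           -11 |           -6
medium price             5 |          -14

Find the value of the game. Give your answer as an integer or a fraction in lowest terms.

Row minima are -11 and -14, so Firm A's maximin is -11; column maxima are 5 and -6, so Firm B's minimax is -6. These differ, so the equilibrium is in mixed strategies.
Let Firm A play low price with probability p. Firm B is indifferent when −11p + 5(1−p) = −6p − 14(1−p), giving p = 19/24.
Let Firm B play low price with probability q. Firm A is indifferent when −11q − 6(1−q) = 5q − 14(1−q), giving q = 1/3.
The value is -11·(1/3) + (-6)·(2/3) = -23/3.

-23/3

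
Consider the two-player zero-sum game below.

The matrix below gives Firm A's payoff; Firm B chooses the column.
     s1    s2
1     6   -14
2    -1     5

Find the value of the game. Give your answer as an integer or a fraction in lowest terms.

Row minima are -14 and -1, so Firm A's maximin is -1; column maxima are 6 and 5, so Firm B's minimax is 5. These differ, so the equilibrium is in mixed strategies.
Let Firm A play 1 with probability p. Firm B is indifferent when 6p − (1−p) = −14p + 5(1−p), giving p = 3/13.
Let Firm B play s1 with probability q. Firm A is indifferent when 6q − 14(1−q) = −q + 5(1−q), giving q = 19/26.
The value is 6·(19/26) + (-14)·(7/26) = 8/13.

8/13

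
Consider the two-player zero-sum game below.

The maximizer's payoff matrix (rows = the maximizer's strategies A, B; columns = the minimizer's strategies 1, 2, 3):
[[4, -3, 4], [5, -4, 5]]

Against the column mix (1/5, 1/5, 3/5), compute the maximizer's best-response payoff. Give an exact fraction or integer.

A: (4)·(1/5) + (-3)·(1/5) + (4)·(3/5) = 13/5.
B: (5)·(1/5) + (-4)·(1/5) + (5)·(3/5) = 16/5.
The best pure response is B with expected payoff 16/5.

16/5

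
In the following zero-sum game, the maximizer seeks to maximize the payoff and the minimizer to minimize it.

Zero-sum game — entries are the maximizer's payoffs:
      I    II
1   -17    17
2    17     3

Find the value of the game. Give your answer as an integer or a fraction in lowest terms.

Row minima are -17 and 3, so the maximizer's maximin is 3; column maxima are 17 and 17, so the minimizer's minimax is 17. These differ, so the equilibrium is in mixed strategies.
Let the maximizer play 1 with probability p. The minimizer is indifferent when −17p + 17(1−p) = 17p + 3(1−p), giving p = 7/24.
Let the minimizer play I with probability q. The maximizer is indifferent when −17q + 17(1−q) = 17q + 3(1−q), giving q = 7/24.
The value is -17·(7/24) + (17)·(17/24) = 85/12.

85/12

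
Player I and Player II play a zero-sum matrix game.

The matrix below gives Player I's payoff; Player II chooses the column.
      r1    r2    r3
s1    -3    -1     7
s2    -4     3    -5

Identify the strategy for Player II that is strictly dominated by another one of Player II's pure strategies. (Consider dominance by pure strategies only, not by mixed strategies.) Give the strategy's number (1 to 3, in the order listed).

2

Player II prefers columns that give Player I less. Compare r2 with r1: -3 < -1, -4 < 3.
So r1 strictly dominates r2 for Player II; r2 is strictly dominated.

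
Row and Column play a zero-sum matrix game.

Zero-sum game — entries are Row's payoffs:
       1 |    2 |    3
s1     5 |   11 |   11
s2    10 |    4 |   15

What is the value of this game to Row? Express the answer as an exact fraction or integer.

15/2

Column 3 is strictly dominated by 1 for Column (it gives Row more in every row).
The remaining 2×2 game on (s1, s2) × (1, 2) has no saddle point. Let Row play s1 with probability p; indifference gives 5p + 10(1−p) = 11p + 4(1−p), so p = 1/2.
Similarly Column's optimal q on 1 is 7/12, and the value is 5·(7/12) + (11)·(5/12) = 15/2.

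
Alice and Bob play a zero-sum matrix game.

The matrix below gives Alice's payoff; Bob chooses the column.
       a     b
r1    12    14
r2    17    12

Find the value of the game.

Row minima are 12 and 12, so Alice's maximin is 12; column maxima are 17 and 14, so Bob's minimax is 14. These differ, so the equilibrium is in mixed strategies.
Let Alice play r1 with probability p. Bob is indifferent when 12p + 17(1−p) = 14p + 12(1−p), giving p = 5/7.
Let Bob play a with probability q. Alice is indifferent when 12q + 14(1−q) = 17q + 12(1−q), giving q = 2/7.
The value is 12·(2/7) + (14)·(5/7) = 94/7.

94/7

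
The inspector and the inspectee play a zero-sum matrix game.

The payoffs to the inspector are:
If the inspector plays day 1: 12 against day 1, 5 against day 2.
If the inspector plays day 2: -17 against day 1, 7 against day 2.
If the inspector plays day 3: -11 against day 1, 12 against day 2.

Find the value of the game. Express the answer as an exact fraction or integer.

Row day 2 is strictly dominated by row day 3, so the inspector never plays it.
The remaining 2×2 game on (day 1, day 3) × (day 1, day 2) has no saddle point. Let the inspector play day 1 with probability p; indifference gives 12p − 11(1−p) = 5p + 12(1−p), so p = 23/30.
Similarly the inspectee's optimal q on day 1 is 7/30, and the value is 12·(7/30) + (5)·(23/30) = 199/30.

199/30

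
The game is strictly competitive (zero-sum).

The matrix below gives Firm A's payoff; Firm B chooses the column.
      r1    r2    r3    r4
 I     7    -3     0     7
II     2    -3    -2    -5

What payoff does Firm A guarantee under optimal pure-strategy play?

-3

Row minima: -3, -5 → Firm A's maximin is -3.
Column maxima: 7, -3, 0, 7 → Firm B's minimax is -3.
They coincide at (I, r2), so the value is -3.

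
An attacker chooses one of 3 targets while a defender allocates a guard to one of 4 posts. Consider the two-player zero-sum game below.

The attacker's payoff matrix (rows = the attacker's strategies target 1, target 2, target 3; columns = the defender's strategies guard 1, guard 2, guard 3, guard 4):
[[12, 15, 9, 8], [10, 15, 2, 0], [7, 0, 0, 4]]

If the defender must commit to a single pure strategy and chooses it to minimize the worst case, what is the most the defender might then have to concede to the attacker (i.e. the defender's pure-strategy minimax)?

The worst case (largest entry) in each column is guard 1: 12, guard 2: 15, guard 3: 9, guard 4: 8.
The best (smallest) of these is 8.

8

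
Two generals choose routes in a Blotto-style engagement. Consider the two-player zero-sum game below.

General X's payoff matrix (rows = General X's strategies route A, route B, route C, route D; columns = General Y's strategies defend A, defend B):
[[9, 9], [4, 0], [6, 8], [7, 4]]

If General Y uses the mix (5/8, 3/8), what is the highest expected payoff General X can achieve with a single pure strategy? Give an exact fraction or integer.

9

route A: (9)·(5/8) + (9)·(3/8) = 9.
route B: (4)·(5/8) + (0)·(3/8) = 5/2.
route C: (6)·(5/8) + (8)·(3/8) = 27/4.
route D: (7)·(5/8) + (4)·(3/8) = 47/8.
The best pure response is route A with expected payoff 9.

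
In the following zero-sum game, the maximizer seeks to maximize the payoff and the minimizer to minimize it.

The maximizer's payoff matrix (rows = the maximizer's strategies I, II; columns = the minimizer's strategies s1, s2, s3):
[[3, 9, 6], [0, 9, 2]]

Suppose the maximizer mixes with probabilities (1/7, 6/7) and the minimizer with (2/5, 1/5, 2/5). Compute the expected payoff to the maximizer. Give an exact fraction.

Against (2/5, 1/5, 2/5), each row's expected payoff is I: 27/5; II: 13/5.
Taking the (1/7, 6/7)-weighted average: (1/7)·(27/5) + (6/7)·(13/5) = 3.

3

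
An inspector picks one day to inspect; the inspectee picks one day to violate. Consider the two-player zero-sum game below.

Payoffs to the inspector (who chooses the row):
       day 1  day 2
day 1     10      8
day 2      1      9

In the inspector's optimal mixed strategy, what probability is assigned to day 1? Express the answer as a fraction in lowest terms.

Row minima are 8 and 1, so the inspector's maximin is 8; column maxima are 10 and 9, so the inspectee's minimax is 9. These differ, so the equilibrium is in mixed strategies.
Let the inspector play day 1 with probability p. The inspectee is indifferent when 10p + (1−p) = 8p + 9(1−p), giving p = 4/5.

4/5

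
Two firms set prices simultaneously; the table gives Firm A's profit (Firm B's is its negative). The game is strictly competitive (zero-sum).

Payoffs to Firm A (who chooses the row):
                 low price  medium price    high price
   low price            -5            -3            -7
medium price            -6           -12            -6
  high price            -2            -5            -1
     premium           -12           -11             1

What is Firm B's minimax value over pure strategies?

-3

The worst case (largest entry) in each column is low price: -2, medium price: -3, high price: 1.
The best (smallest) of these is -3.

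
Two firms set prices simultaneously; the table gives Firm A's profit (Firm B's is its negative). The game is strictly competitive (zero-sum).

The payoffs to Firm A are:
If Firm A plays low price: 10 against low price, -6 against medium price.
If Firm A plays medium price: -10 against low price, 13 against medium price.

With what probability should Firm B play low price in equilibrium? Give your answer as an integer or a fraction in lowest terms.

19/39

Row minima are -6 and -10, so Firm A's maximin is -6; column maxima are 10 and 13, so Firm B's minimax is 10. These differ, so the equilibrium is in mixed strategies.
Let Firm B play low price with probability q. Firm A is indifferent when 10q − 6(1−q) = −10q + 13(1−q), giving q = 19/39.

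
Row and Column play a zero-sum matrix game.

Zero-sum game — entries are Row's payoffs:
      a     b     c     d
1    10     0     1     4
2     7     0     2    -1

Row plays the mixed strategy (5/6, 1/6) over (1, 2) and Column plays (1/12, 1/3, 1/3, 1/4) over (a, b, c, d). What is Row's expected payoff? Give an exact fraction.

Against (1/12, 1/3, 1/3, 1/4), each row's expected payoff is 1: 13/6; 2: 1.
Taking the (5/6, 1/6)-weighted average: (5/6)·(13/6) + (1/6)·(1) = 71/36.

71/36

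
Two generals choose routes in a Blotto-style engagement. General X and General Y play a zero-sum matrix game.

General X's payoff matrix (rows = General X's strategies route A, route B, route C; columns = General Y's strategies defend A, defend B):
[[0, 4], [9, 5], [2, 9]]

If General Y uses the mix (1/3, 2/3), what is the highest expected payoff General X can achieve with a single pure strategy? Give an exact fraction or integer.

20/3

route A: (0)·(1/3) + (4)·(2/3) = 8/3.
route B: (9)·(1/3) + (5)·(2/3) = 19/3.
route C: (2)·(1/3) + (9)·(2/3) = 20/3.
The best pure response is route C with expected payoff 20/3.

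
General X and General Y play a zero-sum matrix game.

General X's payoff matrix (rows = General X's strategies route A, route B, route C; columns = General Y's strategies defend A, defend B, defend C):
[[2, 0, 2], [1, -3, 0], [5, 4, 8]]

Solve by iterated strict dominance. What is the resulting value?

4

Column defend A is strictly dominated by defend B for General Y (0<2, -3<1, 4<5); eliminate defend A.
Column defend C is strictly dominated by defend B for General Y (0<2, -3<0, 4<8); eliminate defend C.
Row route A is strictly dominated by row route C (4>0); eliminate route A.
Row route B is strictly dominated by row route C (4>-3); eliminate route B.
Only (route C, defend B) remains, with payoff 4.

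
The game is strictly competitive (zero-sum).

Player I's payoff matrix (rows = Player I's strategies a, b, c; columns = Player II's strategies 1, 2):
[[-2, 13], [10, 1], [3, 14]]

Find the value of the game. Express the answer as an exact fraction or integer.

Row a is strictly dominated by row c, so Player I never plays it.
The remaining 2×2 game on (b, c) × (1, 2) has no saddle point. Let Player I play b with probability p; indifference gives 10p + 3(1−p) = p + 14(1−p), so p = 11/20.
Similarly Player II's optimal q on 1 is 13/20, and the value is 10·(13/20) + (1)·(7/20) = 137/20.

137/20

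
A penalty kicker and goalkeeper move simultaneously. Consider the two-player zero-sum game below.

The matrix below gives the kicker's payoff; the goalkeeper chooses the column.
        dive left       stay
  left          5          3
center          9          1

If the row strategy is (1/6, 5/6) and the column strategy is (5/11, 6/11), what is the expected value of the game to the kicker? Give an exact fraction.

Against (5/11, 6/11), each row's expected payoff is left: 43/11; center: 51/11.
Taking the (1/6, 5/6)-weighted average: (1/6)·(43/11) + (5/6)·(51/11) = 149/33.

149/33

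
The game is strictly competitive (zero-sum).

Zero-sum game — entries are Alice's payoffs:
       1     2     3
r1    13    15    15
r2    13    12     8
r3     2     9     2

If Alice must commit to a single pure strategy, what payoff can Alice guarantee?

The worst-case payoff for each row is r1: 13, r2: 8, r3: 2.
The best of these is 13.

13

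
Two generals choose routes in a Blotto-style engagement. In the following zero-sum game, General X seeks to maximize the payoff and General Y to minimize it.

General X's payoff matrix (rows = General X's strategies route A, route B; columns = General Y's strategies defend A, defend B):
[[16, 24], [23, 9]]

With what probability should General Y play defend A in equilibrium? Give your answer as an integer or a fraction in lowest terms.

Row minima are 16 and 9, so General X's maximin is 16; column maxima are 23 and 24, so General Y's minimax is 23. These differ, so the equilibrium is in mixed strategies.
Let General Y play defend A with probability q. General X is indifferent when 16q + 24(1−q) = 23q + 9(1−q), giving q = 15/22.

15/22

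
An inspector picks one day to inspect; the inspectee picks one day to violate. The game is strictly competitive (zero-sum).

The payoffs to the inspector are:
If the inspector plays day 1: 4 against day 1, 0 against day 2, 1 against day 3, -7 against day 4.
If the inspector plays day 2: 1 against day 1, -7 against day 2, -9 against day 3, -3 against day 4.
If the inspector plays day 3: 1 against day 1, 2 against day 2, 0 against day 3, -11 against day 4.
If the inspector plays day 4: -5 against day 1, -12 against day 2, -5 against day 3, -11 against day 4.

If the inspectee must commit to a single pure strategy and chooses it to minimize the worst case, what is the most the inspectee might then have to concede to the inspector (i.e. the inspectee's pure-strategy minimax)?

The worst case (largest entry) in each column is day 1: 4, day 2: 2, day 3: 1, day 4: -3.
The best (smallest) of these is -3.

-3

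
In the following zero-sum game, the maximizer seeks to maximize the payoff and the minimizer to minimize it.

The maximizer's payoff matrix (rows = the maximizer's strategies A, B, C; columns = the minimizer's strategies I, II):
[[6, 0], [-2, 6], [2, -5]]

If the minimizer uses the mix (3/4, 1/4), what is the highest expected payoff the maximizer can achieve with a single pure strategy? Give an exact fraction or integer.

9/2

A: (6)·(3/4) + (0)·(1/4) = 9/2.
B: (-2)·(3/4) + (6)·(1/4) = 0.
C: (2)·(3/4) + (-5)·(1/4) = 1/4.
The best pure response is A with expected payoff 9/2.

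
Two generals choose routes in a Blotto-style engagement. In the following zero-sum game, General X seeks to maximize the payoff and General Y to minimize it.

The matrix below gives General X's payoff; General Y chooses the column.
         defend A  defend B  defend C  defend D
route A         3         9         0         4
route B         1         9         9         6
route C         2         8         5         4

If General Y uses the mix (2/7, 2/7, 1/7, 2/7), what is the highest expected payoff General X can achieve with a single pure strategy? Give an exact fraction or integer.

41/7

route A: (3)·(2/7) + (9)·(2/7) + (0)·(1/7) + (4)·(2/7) = 32/7.
route B: (1)·(2/7) + (9)·(2/7) + (9)·(1/7) + (6)·(2/7) = 41/7.
route C: (2)·(2/7) + (8)·(2/7) + (5)·(1/7) + (4)·(2/7) = 33/7.
The best pure response is route B with expected payoff 41/7.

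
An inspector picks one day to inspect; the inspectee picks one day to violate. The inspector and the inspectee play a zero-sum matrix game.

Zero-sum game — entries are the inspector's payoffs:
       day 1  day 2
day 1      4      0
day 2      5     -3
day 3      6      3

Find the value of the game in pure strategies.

Row minima: 0, -3, 3 → the inspector's maximin is 3.
Column maxima: 6, 3 → the inspectee's minimax is 3.
They coincide at (day 3, day 2), so the value is 3.

3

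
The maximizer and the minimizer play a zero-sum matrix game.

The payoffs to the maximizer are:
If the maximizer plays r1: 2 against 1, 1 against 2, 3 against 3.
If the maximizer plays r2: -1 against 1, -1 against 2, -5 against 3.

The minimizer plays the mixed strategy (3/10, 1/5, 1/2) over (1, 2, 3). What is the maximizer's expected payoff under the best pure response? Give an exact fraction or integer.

23/10

r1: (2)·(3/10) + (1)·(1/5) + (3)·(1/2) = 23/10.
r2: (-1)·(3/10) + (-1)·(1/5) + (-5)·(1/2) = -3.
The best pure response is r1 with expected payoff 23/10.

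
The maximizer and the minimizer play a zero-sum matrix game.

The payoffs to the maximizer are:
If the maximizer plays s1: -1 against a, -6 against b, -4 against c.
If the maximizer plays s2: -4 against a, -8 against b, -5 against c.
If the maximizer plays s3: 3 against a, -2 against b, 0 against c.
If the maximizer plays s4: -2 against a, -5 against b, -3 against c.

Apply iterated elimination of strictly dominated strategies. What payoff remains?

-2

Column a is strictly dominated by b for the minimizer (-6<-1, -8<-4, -2<3, -5<-2); eliminate a.
Column c is strictly dominated by b for the minimizer (-6<-4, -8<-5, -2<0, -5<-3); eliminate c.
Row s4 is strictly dominated by row s3 (-2>-5); eliminate s4.
Row s1 is strictly dominated by row s3 (-2>-6); eliminate s1.
Row s2 is strictly dominated by row s3 (-2>-8); eliminate s2.
Only (s3, b) remains, with payoff -2.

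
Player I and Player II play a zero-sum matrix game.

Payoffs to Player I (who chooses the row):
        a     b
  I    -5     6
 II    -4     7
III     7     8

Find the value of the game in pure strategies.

Row minima: -5, -4, 7 → Player I's maximin is 7.
Column maxima: 7, 8 → Player II's minimax is 7.
They coincide at (III, a), so the value is 7.

7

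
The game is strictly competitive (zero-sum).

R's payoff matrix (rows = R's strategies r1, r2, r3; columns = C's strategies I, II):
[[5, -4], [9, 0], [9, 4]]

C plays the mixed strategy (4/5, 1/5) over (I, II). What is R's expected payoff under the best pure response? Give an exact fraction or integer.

8

r1: (5)·(4/5) + (-4)·(1/5) = 16/5.
r2: (9)·(4/5) + (0)·(1/5) = 36/5.
r3: (9)·(4/5) + (4)·(1/5) = 8.
The best pure response is r3 with expected payoff 8.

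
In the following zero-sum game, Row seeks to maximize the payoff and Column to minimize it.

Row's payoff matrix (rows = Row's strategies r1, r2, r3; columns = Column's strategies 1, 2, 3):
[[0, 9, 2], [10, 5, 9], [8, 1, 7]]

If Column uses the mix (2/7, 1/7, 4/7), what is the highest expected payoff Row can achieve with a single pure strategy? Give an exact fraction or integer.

61/7

r1: (0)·(2/7) + (9)·(1/7) + (2)·(4/7) = 17/7.
r2: (10)·(2/7) + (5)·(1/7) + (9)·(4/7) = 61/7.
r3: (8)·(2/7) + (1)·(1/7) + (7)·(4/7) = 45/7.
The best pure response is r2 with expected payoff 61/7.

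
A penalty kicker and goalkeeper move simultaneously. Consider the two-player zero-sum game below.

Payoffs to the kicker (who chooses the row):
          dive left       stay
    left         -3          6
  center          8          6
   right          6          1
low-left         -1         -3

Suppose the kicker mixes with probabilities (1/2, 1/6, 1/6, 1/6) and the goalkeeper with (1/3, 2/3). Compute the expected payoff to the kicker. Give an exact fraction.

Against (1/3, 2/3), each row's expected payoff is left: 3; center: 20/3; right: 8/3; low-left: -7/3.
Taking the (1/2, 1/6, 1/6, 1/6)-weighted average: (1/2)·(3) + (1/6)·(20/3) + (1/6)·(8/3) + (1/6)·(-7/3) = 8/3.

8/3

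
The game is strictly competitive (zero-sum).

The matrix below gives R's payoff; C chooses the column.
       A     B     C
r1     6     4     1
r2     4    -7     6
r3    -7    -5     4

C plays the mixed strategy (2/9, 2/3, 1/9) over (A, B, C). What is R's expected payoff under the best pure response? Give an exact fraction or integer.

37/9

r1: (6)·(2/9) + (4)·(2/3) + (1)·(1/9) = 37/9.
r2: (4)·(2/9) + (-7)·(2/3) + (6)·(1/9) = -28/9.
r3: (-7)·(2/9) + (-5)·(2/3) + (4)·(1/9) = -40/9.
The best pure response is r1 with expected payoff 37/9.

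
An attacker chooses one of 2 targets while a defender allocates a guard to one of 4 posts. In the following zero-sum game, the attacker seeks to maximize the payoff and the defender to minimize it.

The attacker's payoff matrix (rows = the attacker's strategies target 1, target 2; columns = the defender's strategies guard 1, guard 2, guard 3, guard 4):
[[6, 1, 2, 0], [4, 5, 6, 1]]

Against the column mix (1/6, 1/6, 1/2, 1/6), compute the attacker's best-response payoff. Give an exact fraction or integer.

14/3

target 1: (6)·(1/6) + (1)·(1/6) + (2)·(1/2) + (0)·(1/6) = 13/6.
target 2: (4)·(1/6) + (5)·(1/6) + (6)·(1/2) + (1)·(1/6) = 14/3.
The best pure response is target 2 with expected payoff 14/3.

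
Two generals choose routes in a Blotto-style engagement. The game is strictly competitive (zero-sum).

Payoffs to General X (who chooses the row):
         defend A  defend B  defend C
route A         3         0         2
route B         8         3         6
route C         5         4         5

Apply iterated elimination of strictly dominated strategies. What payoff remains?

4

Column defend C is strictly dominated by defend B for General Y (0<2, 3<6, 4<5); eliminate defend C.
Row route A is strictly dominated by row route B (8>3, 3>0); eliminate route A.
Column defend A is strictly dominated by defend B for General Y (3<8, 4<5); eliminate defend A.
Row route B is strictly dominated by row route C (4>3); eliminate route B.
Only (route C, defend B) remains, with payoff 4.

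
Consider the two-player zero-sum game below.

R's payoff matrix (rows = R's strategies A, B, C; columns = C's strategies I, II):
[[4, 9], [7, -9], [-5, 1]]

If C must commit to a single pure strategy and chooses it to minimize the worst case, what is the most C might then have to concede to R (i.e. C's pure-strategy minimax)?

7

The worst case (largest entry) in each column is I: 7, II: 9.
The best (smallest) of these is 7.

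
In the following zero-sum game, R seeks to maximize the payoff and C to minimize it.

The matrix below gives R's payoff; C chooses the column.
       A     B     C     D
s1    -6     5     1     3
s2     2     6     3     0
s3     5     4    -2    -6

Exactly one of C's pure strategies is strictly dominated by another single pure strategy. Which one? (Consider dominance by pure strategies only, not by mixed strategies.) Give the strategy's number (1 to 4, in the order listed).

2

C prefers columns that give R less. Compare B with C: 1 < 5, 3 < 6, -2 < 4.
So C strictly dominates B for C; B is strictly dominated.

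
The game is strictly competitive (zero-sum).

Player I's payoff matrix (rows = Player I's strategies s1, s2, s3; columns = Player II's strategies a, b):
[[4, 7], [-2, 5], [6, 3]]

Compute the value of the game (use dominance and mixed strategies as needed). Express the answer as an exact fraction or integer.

Row s2 is strictly dominated by row s1, so Player I never plays it.
The remaining 2×2 game on (s1, s3) × (a, b) has no saddle point. Let Player I play s1 with probability p; indifference gives 4p + 6(1−p) = 7p + 3(1−p), so p = 1/2.
Similarly Player II's optimal q on a is 2/3, and the value is 4·(2/3) + (7)·(1/3) = 5.

5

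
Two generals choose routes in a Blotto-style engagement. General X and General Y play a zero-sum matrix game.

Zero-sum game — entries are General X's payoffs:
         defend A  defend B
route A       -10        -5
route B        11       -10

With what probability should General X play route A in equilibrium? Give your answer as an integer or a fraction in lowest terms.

Row minima are -10 and -10, so General X's maximin is -10; column maxima are 11 and -5, so General Y's minimax is -5. These differ, so the equilibrium is in mixed strategies.
Let General X play route A with probability p. General Y is indifferent when −10p + 11(1−p) = −5p − 10(1−p), giving p = 21/26.

21/26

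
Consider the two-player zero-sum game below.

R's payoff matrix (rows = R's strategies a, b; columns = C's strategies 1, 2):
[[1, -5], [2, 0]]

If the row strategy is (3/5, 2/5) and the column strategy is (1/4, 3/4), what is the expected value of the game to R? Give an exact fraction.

-19/10

Against (1/4, 3/4), each row's expected payoff is a: -7/2; b: 1/2.
Taking the (3/5, 2/5)-weighted average: (3/5)·(-7/2) + (2/5)·(1/2) = -19/10.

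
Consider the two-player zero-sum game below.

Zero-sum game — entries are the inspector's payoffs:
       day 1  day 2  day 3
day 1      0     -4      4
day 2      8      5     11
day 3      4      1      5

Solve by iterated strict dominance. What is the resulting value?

Row day 1 is strictly dominated by row day 2 (8>0, 5>-4, 11>4); eliminate day 1.
Column day 1 is strictly dominated by day 2 for the inspectee (5<8, 1<4); eliminate day 1.
Column day 3 is strictly dominated by day 2 for the inspectee (5<11, 1<5); eliminate day 3.
Row day 3 is strictly dominated by row day 2 (5>1); eliminate day 3.
Only (day 2, day 2) remains, with payoff 5.

5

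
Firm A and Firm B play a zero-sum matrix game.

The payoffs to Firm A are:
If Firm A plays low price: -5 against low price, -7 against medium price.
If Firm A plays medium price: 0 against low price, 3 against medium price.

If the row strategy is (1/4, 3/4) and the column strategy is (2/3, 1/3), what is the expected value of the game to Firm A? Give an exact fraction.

Against (2/3, 1/3), each row's expected payoff is low price: -17/3; medium price: 1.
Taking the (1/4, 3/4)-weighted average: (1/4)·(-17/3) + (3/4)·(1) = -2/3.

-2/3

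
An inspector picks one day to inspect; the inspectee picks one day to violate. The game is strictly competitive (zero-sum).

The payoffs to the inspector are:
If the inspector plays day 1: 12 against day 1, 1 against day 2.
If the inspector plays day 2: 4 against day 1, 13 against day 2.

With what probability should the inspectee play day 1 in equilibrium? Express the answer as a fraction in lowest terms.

3/5

Row minima are 1 and 4, so the inspector's maximin is 4; column maxima are 12 and 13, so the inspectee's minimax is 12. These differ, so the equilibrium is in mixed strategies.
Let the inspectee play day 1 with probability q. The inspector is indifferent when 12q + (1−q) = 4q + 13(1−q), giving q = 3/5.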